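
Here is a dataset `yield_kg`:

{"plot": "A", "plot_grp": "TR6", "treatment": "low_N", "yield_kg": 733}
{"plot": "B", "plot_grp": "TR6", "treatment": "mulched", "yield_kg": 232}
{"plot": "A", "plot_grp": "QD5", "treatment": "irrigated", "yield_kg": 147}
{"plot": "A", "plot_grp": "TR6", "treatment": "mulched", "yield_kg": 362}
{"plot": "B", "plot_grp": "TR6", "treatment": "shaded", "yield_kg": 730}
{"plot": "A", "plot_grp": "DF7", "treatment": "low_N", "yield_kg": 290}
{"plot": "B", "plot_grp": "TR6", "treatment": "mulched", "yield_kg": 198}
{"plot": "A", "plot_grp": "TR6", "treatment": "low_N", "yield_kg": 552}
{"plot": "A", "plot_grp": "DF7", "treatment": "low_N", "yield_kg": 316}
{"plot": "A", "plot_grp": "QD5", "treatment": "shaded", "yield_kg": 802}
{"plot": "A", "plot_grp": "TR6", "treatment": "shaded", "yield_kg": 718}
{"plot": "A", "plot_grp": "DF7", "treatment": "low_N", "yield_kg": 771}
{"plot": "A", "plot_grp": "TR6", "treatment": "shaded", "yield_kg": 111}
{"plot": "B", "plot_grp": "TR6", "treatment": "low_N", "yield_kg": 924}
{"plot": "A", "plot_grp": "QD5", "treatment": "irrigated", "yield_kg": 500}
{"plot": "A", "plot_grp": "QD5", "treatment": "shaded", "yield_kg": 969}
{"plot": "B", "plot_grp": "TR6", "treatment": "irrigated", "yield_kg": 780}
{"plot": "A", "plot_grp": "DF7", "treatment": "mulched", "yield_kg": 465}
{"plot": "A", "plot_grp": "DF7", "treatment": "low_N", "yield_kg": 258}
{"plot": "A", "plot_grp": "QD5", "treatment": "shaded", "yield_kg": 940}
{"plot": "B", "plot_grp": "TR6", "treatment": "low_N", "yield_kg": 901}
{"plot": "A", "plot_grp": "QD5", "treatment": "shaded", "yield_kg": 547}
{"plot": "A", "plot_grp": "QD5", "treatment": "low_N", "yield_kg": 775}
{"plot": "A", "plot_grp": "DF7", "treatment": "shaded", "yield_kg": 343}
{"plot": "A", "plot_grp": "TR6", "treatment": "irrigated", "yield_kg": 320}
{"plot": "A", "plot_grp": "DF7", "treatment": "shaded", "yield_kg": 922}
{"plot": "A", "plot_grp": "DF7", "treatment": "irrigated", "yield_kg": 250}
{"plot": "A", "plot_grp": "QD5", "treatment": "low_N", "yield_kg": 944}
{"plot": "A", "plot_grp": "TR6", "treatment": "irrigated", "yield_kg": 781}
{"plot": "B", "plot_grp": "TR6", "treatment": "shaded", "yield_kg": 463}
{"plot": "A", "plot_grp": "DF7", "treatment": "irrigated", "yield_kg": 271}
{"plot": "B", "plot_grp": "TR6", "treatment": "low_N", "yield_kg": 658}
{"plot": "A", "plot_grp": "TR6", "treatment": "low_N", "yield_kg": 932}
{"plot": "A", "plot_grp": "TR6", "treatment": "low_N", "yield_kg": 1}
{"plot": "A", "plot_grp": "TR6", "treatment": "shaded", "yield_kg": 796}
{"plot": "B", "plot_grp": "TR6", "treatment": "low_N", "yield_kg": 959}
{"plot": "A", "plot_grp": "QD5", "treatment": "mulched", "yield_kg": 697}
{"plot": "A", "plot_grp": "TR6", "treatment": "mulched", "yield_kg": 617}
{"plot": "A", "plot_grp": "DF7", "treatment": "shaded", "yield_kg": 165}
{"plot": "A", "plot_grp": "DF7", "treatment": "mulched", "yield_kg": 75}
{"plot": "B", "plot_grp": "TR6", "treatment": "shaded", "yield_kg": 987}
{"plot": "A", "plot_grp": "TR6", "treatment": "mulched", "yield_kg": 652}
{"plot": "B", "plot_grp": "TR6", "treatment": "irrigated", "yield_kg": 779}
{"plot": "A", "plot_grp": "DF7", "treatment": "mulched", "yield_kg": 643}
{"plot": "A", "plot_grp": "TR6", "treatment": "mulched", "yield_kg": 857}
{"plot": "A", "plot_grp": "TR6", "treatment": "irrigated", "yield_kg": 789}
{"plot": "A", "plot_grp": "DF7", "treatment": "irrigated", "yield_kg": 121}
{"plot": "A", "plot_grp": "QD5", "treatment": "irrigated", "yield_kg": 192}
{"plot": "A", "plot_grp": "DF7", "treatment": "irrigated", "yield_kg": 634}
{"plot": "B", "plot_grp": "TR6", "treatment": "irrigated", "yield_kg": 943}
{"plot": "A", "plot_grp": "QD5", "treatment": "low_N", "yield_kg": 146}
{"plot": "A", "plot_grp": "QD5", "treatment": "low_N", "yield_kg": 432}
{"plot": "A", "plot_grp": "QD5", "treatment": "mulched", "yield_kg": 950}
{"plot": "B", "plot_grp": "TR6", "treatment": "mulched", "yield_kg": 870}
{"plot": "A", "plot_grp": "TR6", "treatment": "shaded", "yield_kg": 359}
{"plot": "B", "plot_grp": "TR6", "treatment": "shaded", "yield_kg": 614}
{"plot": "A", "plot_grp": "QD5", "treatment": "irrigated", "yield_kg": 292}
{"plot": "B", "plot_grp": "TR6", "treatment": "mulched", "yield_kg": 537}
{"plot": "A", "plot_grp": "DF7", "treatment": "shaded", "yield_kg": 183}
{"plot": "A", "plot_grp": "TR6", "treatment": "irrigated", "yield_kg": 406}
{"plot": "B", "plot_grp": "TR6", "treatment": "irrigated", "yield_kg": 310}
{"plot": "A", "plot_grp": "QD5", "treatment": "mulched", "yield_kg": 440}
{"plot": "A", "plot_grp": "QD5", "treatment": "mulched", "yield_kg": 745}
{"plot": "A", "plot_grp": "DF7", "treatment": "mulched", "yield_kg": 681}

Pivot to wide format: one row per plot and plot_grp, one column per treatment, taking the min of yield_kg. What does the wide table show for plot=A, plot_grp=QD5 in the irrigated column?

147

Rows with plot=A, plot_grp=QD5 and treatment=irrigated: yield_kg values are 147, 500, 192, 292.
min(147, 500, 192, 292) = 147.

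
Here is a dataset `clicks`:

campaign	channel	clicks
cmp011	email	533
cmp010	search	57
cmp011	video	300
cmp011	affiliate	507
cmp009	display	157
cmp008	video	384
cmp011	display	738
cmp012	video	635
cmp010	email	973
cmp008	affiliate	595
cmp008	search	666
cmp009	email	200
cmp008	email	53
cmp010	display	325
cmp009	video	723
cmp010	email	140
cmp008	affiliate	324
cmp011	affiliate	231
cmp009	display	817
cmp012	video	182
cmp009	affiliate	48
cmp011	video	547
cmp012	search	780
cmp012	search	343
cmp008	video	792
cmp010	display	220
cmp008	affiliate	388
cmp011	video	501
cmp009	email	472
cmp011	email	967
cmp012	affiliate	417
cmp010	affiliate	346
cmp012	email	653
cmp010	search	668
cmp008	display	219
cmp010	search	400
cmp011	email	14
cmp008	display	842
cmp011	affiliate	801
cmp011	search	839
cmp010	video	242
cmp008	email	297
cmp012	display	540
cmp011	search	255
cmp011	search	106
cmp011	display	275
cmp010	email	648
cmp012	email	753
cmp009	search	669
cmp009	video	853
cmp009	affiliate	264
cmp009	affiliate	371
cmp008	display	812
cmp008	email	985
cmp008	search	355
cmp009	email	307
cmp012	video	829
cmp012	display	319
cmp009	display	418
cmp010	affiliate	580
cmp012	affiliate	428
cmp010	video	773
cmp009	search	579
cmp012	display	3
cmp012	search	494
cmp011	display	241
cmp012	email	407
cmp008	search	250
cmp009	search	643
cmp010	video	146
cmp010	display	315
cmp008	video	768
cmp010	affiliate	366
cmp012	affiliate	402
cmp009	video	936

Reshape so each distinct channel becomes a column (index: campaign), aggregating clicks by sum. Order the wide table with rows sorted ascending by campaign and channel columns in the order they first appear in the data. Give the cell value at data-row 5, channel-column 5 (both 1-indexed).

With rows sorted ascending by campaign, row 5 is campaign=cmp012. channel columns in first-appearance order: email, search, video, affiliate, display; column 5 is display.
Long rows with campaign=cmp012, channel=display: 540 + 319 + 3 = 862.

862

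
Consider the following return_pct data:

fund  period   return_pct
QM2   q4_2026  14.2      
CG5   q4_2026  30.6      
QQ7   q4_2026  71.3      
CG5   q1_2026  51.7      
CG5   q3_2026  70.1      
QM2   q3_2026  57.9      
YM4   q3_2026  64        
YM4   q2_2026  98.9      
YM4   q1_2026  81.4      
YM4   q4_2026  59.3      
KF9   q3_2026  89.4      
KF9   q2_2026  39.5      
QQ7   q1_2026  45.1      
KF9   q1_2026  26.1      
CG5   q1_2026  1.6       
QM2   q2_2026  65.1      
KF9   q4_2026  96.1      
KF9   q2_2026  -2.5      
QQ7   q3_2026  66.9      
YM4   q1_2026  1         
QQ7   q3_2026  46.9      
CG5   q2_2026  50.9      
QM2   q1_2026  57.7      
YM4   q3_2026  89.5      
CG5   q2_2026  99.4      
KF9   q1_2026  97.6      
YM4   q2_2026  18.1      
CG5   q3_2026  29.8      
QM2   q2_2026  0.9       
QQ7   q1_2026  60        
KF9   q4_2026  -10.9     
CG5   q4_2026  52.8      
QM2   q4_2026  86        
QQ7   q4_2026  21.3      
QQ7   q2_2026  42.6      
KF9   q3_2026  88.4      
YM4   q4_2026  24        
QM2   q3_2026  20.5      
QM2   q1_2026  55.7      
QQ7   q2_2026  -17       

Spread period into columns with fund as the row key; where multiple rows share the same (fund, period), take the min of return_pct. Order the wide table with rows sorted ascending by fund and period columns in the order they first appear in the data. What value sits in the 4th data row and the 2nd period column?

With rows sorted ascending by fund, row 4 is fund=QQ7. period columns in first-appearance order: q4_2026, q1_2026, q3_2026, q2_2026; column 2 is q1_2026.
Long rows with fund=QQ7, period=q1_2026: min(45.1, 60) = 45.1.

45.1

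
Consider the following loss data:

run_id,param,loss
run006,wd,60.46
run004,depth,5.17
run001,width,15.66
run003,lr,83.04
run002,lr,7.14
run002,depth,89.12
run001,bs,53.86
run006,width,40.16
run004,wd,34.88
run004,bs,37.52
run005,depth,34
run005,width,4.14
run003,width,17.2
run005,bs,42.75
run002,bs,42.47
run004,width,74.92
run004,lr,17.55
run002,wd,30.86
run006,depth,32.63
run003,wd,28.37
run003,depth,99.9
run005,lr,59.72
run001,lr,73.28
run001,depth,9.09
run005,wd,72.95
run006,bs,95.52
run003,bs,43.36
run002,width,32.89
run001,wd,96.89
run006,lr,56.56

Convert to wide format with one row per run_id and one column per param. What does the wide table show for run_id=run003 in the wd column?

28.37

Wide layout: rows indexed by run_id, columns are the 5 distinct param values (wd, depth, width, lr, bs).
Cell (run_id=run003, param=wd) draws from the long row where run_id=run003 and param=wd, which has loss=28.37.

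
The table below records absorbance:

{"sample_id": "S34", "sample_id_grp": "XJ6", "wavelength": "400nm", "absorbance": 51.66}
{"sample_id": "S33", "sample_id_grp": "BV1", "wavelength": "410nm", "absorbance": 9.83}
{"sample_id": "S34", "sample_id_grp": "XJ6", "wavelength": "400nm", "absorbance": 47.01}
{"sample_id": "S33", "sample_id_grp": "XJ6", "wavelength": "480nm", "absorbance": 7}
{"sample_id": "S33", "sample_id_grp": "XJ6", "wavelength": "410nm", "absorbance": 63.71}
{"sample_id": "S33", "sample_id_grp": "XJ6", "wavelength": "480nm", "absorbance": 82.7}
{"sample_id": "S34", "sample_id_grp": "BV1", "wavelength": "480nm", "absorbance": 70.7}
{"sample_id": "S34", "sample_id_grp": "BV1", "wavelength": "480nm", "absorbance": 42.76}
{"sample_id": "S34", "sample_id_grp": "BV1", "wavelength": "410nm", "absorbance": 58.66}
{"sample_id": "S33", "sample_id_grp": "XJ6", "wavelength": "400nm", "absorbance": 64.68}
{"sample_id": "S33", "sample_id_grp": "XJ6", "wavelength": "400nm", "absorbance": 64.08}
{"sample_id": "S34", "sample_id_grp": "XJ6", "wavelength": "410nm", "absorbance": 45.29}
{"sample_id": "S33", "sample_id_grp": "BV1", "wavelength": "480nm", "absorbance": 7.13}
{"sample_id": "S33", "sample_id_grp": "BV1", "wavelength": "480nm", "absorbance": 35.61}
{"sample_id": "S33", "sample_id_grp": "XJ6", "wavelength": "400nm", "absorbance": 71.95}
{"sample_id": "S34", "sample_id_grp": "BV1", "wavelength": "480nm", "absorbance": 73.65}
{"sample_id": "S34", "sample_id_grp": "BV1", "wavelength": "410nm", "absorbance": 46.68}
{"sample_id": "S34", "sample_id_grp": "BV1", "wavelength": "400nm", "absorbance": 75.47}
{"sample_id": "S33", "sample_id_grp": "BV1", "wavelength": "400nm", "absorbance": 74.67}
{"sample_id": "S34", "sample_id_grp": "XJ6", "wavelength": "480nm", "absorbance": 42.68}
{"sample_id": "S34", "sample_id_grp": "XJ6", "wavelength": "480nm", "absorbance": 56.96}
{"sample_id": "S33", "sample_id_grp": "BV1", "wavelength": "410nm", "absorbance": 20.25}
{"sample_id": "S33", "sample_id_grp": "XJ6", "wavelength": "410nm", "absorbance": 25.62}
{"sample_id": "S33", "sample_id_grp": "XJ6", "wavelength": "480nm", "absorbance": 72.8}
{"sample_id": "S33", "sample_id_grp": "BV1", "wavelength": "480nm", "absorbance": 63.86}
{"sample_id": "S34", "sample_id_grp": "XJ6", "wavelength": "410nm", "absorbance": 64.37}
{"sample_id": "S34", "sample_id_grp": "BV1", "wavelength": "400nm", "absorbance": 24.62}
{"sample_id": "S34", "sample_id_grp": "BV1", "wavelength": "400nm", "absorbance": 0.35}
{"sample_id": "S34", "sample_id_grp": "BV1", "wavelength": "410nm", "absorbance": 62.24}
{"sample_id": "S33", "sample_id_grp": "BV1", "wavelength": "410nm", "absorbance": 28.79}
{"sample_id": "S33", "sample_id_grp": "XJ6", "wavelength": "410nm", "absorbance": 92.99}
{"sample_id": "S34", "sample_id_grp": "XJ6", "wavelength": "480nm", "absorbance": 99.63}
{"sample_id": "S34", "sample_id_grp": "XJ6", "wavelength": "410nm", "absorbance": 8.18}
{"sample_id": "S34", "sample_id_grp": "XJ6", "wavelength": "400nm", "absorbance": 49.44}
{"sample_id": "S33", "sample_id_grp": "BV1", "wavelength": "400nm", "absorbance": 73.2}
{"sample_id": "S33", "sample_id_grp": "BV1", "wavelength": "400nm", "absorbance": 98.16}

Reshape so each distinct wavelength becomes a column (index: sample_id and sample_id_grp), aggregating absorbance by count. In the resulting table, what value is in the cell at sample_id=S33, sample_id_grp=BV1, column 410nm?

3

Rows with sample_id=S33, sample_id_grp=BV1 and wavelength=410nm: absorbance values are 9.83, 20.25, 28.79.
3 rows match — count = 3.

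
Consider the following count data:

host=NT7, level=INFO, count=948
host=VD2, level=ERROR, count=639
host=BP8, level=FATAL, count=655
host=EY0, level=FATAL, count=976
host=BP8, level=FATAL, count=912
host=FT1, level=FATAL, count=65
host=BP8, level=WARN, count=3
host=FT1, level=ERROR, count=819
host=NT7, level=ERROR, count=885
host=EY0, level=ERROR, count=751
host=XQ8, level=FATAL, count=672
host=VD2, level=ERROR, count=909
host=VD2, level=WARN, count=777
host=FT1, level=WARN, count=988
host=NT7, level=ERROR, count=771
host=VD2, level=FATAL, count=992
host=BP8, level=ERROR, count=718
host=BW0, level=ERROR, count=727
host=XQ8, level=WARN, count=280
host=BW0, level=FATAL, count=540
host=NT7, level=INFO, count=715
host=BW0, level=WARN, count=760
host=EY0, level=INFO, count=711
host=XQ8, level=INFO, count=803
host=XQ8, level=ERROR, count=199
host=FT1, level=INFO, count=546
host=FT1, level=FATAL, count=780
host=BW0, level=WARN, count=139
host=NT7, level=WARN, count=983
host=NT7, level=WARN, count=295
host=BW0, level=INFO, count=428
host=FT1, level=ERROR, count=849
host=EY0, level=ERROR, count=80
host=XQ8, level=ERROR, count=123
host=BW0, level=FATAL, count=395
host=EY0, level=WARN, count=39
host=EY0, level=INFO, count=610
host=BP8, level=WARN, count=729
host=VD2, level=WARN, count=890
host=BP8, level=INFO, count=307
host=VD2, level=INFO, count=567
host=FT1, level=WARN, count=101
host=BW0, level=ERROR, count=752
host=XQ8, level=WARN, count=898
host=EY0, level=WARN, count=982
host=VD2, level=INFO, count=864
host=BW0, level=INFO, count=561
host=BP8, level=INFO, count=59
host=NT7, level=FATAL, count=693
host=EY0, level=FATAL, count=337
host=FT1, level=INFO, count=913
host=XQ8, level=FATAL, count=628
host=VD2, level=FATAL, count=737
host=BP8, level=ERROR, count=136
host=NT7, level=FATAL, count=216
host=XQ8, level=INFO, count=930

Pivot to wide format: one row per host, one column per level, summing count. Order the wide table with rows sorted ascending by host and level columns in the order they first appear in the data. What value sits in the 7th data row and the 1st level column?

1733

With rows sorted ascending by host, row 7 is host=XQ8. level columns in first-appearance order: INFO, ERROR, FATAL, WARN; column 1 is INFO.
Long rows with host=XQ8, level=INFO: 803 + 930 = 1733.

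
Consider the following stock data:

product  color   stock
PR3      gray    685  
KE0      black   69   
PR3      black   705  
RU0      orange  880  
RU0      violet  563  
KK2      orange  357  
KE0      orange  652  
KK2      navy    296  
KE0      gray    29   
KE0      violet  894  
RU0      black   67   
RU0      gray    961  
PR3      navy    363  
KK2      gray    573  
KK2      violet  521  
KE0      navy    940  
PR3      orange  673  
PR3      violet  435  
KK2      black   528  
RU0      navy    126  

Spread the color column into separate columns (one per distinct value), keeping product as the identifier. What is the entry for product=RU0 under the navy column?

Wide layout: rows indexed by product, columns are the 5 distinct color values (gray, black, orange, violet, navy).
Cell (product=RU0, color=navy) draws from the long row where product=RU0 and color=navy, which has stock=126.

126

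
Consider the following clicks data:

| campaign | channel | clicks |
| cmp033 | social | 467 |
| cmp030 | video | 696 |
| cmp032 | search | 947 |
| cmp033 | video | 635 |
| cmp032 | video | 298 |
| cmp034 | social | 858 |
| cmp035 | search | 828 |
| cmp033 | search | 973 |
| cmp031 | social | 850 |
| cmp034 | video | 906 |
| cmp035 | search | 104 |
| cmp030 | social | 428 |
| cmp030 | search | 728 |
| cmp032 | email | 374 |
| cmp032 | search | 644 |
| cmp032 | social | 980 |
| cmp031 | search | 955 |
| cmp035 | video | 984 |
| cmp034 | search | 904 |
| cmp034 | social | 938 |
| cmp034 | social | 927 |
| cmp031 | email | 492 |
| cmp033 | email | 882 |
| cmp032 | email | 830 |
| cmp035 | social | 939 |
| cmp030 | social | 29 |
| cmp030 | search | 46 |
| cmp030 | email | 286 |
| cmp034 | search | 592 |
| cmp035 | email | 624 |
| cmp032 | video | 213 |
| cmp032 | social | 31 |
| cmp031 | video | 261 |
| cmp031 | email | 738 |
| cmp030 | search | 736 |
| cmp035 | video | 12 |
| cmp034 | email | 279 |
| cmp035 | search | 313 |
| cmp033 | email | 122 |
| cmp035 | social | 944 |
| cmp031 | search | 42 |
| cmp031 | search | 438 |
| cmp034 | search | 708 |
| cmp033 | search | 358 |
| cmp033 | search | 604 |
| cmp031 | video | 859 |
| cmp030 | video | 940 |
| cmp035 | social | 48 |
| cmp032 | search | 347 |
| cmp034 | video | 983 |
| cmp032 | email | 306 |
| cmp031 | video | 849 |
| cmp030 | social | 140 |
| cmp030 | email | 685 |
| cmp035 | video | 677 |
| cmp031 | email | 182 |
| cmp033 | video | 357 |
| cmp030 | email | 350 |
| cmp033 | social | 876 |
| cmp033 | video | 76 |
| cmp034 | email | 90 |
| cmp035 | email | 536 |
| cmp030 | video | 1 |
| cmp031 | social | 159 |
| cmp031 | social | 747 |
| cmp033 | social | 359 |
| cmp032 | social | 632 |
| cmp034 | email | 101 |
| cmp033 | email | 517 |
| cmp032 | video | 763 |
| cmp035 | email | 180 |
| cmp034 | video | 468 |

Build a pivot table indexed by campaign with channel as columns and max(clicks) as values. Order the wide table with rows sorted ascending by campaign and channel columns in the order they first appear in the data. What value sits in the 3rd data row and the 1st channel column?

With rows sorted ascending by campaign, row 3 is campaign=cmp032. channel columns in first-appearance order: social, video, search, email; column 1 is social.
Long rows with campaign=cmp032, channel=social: max(980, 31, 632) = 980.

980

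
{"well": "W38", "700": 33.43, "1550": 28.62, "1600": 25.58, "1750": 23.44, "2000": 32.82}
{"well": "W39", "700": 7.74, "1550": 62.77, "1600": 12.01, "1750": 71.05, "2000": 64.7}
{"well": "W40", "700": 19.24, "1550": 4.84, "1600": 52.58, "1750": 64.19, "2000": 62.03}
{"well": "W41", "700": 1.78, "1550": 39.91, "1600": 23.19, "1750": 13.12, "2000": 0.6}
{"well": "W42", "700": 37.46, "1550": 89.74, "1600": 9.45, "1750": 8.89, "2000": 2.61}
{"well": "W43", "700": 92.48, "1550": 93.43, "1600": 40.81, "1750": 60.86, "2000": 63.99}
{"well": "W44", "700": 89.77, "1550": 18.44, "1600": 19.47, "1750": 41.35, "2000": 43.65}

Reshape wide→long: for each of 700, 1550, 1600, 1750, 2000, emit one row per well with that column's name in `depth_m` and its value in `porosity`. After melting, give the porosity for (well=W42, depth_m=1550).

89.74

Unpivoting turns each (well, wide-column) pair into one long row.
The wide cell at row W42, column 1550 holds 89.74, so the long row (W42, 1550) has porosity=89.74.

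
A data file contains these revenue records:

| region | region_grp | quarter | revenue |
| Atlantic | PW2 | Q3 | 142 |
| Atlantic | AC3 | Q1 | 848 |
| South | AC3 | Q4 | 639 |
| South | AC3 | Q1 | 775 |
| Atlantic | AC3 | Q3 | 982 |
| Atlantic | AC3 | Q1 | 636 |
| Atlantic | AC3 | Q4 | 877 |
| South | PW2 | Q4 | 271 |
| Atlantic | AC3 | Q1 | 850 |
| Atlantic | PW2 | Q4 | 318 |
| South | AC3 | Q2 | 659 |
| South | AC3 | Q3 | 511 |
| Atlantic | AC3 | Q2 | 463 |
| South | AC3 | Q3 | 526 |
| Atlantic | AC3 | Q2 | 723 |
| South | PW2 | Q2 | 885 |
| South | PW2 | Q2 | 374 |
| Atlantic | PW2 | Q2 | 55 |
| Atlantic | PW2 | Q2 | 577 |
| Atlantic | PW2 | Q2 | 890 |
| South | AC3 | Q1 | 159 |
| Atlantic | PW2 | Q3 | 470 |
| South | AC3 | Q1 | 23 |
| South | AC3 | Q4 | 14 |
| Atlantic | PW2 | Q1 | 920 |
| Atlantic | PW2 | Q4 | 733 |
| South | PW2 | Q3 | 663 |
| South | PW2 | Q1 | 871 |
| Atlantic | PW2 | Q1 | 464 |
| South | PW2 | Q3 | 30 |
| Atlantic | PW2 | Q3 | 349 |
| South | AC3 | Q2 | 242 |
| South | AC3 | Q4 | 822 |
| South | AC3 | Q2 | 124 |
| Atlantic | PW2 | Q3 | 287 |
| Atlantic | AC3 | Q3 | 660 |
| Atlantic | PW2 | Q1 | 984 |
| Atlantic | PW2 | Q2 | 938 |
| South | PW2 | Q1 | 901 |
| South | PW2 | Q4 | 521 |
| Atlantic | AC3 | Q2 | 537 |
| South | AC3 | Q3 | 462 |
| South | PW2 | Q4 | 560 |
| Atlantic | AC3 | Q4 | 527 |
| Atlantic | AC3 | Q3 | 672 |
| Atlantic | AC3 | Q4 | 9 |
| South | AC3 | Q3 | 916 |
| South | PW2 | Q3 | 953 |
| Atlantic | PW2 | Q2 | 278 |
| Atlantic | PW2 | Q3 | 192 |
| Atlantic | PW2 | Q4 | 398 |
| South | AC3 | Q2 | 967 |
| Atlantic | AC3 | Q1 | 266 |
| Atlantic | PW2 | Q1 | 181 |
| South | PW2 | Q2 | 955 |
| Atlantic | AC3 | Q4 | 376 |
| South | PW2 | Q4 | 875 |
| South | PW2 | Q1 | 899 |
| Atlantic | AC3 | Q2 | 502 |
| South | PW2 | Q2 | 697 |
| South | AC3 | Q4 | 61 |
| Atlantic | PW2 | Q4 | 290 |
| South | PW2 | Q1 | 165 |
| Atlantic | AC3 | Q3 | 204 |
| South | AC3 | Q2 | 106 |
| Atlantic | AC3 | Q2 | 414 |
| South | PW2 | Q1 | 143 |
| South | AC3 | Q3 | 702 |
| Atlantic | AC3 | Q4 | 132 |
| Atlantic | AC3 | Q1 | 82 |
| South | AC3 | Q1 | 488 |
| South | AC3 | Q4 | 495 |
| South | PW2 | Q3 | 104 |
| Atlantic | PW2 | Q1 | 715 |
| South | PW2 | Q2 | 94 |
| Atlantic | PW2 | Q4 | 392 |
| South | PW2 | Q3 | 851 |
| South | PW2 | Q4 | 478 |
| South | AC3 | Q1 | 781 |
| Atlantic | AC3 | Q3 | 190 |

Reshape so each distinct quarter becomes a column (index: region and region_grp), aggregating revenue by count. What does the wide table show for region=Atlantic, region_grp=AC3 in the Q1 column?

5

Rows with region=Atlantic, region_grp=AC3 and quarter=Q1: revenue values are 848, 636, 850, 266, 82.
5 rows match — count = 5.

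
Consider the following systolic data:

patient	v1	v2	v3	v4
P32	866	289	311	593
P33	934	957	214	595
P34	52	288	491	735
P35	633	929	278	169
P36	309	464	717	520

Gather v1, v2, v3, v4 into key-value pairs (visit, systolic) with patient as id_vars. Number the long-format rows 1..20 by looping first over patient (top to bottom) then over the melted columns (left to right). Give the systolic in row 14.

20 rows total (5 × 4). Row 14: index ⌊(14-1)/4⌋ = 3 into patient → P35; (14-1) mod 4 = 1 into the melted columns → v2.
So row 14 is (P35, v2, 929); systolic = 929.

929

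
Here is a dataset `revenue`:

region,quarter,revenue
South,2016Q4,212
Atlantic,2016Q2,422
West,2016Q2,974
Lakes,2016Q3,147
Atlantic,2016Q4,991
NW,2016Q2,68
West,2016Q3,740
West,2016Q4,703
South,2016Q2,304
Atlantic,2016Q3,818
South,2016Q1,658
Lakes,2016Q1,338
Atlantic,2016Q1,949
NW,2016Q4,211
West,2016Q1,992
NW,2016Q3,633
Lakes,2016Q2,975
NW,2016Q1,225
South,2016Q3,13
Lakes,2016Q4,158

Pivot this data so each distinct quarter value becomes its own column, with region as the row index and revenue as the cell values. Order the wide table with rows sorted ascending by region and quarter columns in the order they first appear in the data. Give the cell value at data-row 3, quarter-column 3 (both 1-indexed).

With rows sorted ascending by region, row 3 is region=NW. quarter columns in first-appearance order: 2016Q4, 2016Q2, 2016Q3, 2016Q1; column 3 is 2016Q3.
Long rows with region=NW, quarter=2016Q3: revenue = 633.

633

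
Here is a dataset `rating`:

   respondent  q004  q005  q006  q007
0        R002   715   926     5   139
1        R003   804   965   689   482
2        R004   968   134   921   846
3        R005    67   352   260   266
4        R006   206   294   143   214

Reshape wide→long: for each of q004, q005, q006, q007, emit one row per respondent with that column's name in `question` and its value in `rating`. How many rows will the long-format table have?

5 respondent values × 4 melted columns = 20 rows.

20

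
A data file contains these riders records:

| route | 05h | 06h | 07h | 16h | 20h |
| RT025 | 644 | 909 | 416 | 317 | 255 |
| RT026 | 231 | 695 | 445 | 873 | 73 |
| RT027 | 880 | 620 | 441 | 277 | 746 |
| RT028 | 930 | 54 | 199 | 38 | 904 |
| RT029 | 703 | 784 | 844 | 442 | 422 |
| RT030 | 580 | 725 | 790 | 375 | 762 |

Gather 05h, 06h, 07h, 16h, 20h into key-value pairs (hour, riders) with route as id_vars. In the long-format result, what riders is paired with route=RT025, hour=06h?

909

Unpivoting turns each (route, wide-column) pair into one long row.
The wide cell at row RT025, column 06h holds 909, so the long row (RT025, 06h) has riders=909.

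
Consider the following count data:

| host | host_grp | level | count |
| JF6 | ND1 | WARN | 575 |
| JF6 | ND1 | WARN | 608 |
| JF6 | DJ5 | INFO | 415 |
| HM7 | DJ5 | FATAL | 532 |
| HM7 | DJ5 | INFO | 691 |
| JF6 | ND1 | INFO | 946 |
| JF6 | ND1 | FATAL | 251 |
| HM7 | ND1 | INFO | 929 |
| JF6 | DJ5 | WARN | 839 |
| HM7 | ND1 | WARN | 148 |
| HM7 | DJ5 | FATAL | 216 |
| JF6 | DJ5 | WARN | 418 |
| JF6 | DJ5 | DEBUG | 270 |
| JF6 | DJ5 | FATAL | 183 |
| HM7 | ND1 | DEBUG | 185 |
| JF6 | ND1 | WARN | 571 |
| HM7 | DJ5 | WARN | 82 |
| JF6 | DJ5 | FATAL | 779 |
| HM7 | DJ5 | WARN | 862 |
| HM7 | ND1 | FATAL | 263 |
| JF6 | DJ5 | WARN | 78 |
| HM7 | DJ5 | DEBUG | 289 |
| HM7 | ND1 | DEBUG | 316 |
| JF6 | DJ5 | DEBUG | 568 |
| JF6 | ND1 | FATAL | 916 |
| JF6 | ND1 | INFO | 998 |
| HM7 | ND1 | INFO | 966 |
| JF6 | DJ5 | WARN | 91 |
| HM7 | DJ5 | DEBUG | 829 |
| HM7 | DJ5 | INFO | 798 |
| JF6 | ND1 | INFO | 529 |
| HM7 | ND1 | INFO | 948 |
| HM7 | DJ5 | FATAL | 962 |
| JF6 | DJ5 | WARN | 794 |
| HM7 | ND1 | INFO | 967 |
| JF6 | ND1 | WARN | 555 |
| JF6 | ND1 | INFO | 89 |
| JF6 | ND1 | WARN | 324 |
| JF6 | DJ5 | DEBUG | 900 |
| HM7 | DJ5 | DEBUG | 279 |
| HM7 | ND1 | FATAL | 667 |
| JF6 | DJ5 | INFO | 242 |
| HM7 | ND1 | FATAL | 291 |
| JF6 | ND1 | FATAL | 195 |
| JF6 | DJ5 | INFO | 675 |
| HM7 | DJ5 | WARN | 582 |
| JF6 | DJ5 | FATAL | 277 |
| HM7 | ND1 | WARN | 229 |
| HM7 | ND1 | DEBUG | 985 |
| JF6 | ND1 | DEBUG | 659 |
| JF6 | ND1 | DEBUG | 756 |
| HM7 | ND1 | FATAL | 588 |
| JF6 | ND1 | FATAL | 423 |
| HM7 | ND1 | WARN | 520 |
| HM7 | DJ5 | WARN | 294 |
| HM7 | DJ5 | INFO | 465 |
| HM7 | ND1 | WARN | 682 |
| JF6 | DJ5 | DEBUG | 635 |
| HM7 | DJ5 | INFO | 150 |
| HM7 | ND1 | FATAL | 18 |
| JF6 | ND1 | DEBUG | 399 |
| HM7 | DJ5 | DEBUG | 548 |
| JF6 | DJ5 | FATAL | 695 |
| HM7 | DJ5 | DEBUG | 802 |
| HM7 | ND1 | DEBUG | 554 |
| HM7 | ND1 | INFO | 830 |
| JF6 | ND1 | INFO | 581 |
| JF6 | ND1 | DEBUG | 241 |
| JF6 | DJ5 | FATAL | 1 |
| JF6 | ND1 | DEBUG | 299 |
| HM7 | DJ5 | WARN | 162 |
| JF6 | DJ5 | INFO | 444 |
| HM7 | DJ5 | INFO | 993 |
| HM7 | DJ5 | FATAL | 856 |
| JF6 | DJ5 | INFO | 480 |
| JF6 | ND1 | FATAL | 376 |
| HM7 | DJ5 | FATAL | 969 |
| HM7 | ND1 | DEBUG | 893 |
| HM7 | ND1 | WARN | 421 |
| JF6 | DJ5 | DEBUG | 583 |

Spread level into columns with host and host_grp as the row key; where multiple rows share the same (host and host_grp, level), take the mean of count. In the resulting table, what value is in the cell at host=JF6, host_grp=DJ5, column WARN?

Rows with host=JF6, host_grp=DJ5 and level=WARN: count values are 839, 418, 78, 91, 794.
(839 + 418 + 78 + 91 + 794) / 5 = 444.

444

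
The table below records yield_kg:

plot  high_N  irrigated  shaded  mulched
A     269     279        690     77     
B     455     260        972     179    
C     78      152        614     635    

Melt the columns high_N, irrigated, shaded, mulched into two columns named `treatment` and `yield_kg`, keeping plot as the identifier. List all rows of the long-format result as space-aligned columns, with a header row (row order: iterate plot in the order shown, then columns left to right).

plot  treatment  yield_kg
A     high_N     269     
A     irrigated  279     
A     shaded     690     
A     mulched    77      
B     high_N     455     
B     irrigated  260     
B     shaded     972     
B     mulched    179     
C     high_N     78      
C     irrigated  152     
C     shaded     614     
C     mulched    635     

Each (plot, column) pair becomes one row: 3 × 4 = 12 rows.
For example, (A, high_N) → yield_kg=269.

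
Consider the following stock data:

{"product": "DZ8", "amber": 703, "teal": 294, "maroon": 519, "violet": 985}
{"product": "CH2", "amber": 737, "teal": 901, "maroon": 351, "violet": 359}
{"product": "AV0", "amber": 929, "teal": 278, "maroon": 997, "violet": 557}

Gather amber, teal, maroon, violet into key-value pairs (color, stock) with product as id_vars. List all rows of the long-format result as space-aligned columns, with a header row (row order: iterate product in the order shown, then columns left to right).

product  color   stock
DZ8      amber   703  
DZ8      teal    294  
DZ8      maroon  519  
DZ8      violet  985  
CH2      amber   737  
CH2      teal    901  
CH2      maroon  351  
CH2      violet  359  
AV0      amber   929  
AV0      teal    278  
AV0      maroon  997  
AV0      violet  557  

Each (product, column) pair becomes one row: 3 × 4 = 12 rows.
For example, (DZ8, amber) → stock=703.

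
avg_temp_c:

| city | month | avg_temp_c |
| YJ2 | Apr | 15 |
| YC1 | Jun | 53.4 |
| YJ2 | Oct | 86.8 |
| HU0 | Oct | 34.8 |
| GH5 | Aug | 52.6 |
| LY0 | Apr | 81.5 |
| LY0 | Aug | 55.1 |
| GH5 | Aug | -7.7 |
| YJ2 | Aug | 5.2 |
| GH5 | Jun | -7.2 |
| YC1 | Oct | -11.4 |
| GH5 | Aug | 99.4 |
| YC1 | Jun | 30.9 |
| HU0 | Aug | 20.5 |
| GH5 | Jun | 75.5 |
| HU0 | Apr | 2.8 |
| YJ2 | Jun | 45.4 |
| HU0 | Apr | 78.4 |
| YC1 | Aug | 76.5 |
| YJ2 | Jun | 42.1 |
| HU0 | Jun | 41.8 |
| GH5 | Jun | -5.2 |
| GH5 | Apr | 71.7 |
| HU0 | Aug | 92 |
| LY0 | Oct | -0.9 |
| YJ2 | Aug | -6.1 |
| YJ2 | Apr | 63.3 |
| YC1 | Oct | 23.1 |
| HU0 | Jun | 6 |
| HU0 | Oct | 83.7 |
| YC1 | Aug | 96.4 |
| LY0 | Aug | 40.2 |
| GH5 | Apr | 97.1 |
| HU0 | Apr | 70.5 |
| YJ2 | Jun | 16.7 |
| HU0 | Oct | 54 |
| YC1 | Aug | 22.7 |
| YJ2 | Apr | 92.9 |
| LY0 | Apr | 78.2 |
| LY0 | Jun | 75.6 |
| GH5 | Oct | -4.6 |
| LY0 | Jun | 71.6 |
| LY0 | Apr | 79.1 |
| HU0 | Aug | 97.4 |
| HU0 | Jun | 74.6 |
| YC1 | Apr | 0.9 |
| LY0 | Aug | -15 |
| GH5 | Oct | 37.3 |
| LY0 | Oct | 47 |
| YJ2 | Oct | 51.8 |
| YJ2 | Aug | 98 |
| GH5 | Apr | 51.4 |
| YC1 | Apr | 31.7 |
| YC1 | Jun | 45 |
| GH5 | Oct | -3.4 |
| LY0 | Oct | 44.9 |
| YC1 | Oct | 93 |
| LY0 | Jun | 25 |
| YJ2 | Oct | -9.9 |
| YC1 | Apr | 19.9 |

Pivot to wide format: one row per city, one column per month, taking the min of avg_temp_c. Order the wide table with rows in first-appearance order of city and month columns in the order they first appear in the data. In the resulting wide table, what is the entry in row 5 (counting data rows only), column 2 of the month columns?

25

With rows in first-appearance order of city, row 5 is city=LY0. month columns in first-appearance order: Apr, Jun, Oct, Aug; column 2 is Jun.
Long rows with city=LY0, month=Jun: min(75.6, 71.6, 25) = 25.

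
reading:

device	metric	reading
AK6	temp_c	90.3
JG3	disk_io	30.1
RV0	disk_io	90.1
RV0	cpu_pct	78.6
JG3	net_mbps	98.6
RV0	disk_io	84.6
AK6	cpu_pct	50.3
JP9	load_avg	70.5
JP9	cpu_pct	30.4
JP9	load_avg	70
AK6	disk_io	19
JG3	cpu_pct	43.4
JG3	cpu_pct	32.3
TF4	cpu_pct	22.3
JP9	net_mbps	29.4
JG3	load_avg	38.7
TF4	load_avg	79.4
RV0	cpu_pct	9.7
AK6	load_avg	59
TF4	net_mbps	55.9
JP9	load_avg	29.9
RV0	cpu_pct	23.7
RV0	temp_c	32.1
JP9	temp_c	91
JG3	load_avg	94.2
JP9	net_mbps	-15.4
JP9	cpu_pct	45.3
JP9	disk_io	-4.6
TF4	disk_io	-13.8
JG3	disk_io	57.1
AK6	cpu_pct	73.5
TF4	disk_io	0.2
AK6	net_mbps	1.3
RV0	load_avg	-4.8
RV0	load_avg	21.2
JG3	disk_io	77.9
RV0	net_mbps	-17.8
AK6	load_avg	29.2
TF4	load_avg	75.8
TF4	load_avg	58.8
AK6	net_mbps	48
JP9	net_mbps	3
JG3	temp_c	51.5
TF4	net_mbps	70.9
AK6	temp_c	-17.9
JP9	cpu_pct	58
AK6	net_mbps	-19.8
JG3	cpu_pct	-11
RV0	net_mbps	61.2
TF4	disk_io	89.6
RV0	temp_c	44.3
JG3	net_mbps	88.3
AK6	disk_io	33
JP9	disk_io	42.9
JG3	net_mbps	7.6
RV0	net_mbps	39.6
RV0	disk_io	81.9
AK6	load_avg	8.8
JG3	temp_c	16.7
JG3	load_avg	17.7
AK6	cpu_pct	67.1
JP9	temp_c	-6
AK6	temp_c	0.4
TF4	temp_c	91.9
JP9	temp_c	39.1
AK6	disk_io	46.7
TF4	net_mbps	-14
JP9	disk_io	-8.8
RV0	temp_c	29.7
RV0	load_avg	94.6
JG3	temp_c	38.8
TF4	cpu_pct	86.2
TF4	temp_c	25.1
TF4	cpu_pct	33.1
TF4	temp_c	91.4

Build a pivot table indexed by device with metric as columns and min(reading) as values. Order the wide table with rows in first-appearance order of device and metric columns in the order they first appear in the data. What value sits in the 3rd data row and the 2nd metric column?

With rows in first-appearance order of device, row 3 is device=RV0. metric columns in first-appearance order: temp_c, disk_io, cpu_pct, net_mbps, load_avg; column 2 is disk_io.
Long rows with device=RV0, metric=disk_io: min(90.1, 84.6, 81.9) = 81.9.

81.9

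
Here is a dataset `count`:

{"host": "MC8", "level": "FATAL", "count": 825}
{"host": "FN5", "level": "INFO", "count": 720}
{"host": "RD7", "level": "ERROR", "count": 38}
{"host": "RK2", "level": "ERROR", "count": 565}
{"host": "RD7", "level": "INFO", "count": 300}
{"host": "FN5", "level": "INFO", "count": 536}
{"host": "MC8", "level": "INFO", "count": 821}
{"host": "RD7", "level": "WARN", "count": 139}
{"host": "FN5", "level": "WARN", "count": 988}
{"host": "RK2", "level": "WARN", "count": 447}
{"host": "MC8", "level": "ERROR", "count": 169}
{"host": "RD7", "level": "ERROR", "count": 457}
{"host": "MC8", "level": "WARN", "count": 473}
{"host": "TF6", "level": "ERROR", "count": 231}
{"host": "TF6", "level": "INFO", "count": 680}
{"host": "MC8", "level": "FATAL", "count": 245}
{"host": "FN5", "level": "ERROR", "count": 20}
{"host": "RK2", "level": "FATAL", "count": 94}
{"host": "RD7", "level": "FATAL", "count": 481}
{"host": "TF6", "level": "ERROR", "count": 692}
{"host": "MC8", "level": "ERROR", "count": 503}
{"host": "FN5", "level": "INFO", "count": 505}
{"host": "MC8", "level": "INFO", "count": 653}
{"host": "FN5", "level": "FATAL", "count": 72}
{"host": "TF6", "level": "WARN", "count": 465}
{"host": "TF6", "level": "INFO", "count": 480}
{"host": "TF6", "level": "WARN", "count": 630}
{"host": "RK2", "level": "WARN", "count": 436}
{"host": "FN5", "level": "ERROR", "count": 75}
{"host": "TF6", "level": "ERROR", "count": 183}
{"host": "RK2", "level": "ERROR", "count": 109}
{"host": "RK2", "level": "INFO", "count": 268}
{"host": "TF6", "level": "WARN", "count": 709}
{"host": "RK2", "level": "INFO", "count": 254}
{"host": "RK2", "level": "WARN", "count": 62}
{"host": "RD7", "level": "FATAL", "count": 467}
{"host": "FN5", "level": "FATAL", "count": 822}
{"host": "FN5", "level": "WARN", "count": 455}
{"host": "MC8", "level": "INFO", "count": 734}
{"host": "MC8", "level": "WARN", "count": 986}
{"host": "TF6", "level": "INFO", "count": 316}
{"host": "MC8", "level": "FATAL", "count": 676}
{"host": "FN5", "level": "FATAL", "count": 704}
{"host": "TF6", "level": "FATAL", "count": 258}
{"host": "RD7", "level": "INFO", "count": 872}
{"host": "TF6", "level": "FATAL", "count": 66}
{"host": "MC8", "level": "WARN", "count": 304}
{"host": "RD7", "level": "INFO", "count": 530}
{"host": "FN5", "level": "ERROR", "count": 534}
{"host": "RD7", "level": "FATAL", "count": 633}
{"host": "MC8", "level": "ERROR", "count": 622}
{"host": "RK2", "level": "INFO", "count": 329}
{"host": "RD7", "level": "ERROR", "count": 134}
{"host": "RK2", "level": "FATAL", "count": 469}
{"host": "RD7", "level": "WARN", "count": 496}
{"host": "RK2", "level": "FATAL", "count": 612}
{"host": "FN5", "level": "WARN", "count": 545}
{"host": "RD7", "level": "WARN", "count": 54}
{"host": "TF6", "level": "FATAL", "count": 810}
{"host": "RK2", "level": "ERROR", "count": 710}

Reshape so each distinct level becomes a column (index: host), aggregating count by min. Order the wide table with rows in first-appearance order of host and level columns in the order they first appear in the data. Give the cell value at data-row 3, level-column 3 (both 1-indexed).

With rows in first-appearance order of host, row 3 is host=RD7. level columns in first-appearance order: FATAL, INFO, ERROR, WARN; column 3 is ERROR.
Long rows with host=RD7, level=ERROR: min(38, 457, 134) = 38.

38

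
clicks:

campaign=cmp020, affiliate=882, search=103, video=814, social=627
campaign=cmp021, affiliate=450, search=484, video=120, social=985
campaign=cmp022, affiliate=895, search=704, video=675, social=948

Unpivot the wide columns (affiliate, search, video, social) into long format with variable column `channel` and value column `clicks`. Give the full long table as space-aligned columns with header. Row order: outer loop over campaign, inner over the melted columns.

campaign  channel    clicks
cmp020    affiliate  882   
cmp020    search     103   
cmp020    video      814   
cmp020    social     627   
cmp021    affiliate  450   
cmp021    search     484   
cmp021    video      120   
cmp021    social     985   
cmp022    affiliate  895   
cmp022    search     704   
cmp022    video      675   
cmp022    social     948   

Each (campaign, column) pair becomes one row: 3 × 4 = 12 rows.
For example, (cmp020, affiliate) → clicks=882.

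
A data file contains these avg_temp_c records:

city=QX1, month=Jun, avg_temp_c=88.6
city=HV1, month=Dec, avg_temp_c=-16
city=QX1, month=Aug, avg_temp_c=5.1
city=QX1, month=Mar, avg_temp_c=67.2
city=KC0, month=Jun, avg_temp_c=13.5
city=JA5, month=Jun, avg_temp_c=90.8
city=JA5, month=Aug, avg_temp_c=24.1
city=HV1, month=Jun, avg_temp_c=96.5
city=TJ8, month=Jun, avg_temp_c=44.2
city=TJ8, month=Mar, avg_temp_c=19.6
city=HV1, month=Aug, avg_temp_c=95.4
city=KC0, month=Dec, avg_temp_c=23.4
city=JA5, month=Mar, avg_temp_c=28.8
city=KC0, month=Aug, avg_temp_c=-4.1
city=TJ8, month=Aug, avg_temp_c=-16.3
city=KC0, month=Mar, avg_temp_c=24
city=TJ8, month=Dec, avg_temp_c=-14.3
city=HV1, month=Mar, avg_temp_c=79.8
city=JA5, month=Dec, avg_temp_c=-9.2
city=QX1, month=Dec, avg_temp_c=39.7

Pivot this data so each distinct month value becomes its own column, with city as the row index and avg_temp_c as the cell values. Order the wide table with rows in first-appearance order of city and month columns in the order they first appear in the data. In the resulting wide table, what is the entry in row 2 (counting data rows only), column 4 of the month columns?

79.8

With rows in first-appearance order of city, row 2 is city=HV1. month columns in first-appearance order: Jun, Dec, Aug, Mar; column 4 is Mar.
Long rows with city=HV1, month=Mar: avg_temp_c = 79.8.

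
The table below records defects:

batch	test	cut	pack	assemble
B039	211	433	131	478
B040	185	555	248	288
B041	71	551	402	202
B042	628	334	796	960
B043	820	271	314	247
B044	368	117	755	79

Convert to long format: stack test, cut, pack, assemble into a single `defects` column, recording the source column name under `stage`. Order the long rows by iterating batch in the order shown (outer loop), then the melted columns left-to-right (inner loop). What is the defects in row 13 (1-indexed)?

628

24 rows total (6 × 4). Row 13: index ⌊(13-1)/4⌋ = 3 into batch → B042; (13-1) mod 4 = 0 into the melted columns → test.
So row 13 is (B042, test, 628); defects = 628.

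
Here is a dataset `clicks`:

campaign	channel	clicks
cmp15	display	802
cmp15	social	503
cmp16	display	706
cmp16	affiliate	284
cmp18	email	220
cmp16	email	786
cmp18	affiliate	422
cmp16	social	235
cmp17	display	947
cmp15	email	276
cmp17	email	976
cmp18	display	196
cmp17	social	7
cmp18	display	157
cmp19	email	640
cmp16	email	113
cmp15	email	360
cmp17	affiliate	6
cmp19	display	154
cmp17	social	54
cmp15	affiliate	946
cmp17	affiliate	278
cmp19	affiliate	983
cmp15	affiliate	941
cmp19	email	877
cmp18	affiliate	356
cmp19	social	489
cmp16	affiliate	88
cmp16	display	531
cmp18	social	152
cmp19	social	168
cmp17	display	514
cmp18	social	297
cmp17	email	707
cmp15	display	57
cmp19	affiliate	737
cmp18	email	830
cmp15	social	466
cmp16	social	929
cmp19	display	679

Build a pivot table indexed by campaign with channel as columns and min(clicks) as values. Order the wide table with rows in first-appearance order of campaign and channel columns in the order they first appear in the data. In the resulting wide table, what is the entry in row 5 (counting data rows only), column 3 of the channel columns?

With rows in first-appearance order of campaign, row 5 is campaign=cmp19. channel columns in first-appearance order: display, social, affiliate, email; column 3 is affiliate.
Long rows with campaign=cmp19, channel=affiliate: min(983, 737) = 737.

737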